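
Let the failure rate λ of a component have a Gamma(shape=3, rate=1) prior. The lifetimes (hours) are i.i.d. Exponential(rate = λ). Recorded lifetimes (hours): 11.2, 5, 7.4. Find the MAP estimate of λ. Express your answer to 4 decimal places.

The Exponential(rate=λ) likelihood is ∝ λ^n e^(−λΣtᵢ). Here n = 3 and Σtᵢ = 11.2 + 5 + 7.4 = 23.6.
Posterior ∝ λ^2e^(−1λ) · λ^3e^(−23.6λ) = λ^5e^(−24.6λ), i.e. Gamma(6, 24.6).
Mode = (a−1)/b = 5/24.6 ≈ 0.2033.

λ̂_MAP = 0.2033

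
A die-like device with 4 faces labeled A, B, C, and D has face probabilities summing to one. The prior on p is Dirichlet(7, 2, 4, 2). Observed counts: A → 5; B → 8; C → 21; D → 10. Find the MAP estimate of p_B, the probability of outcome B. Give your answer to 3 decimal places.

The posterior is Dirichlet(αᵢ + nᵢ) = Dirichlet(12, 10, 25, 12).
For a Dirichlet(a₁,…,a_K) with all aᵢ > 1, the mode has j-th component (aⱼ − 1)/(Σaᵢ − K).
Here Σaᵢ = 59 and K = 4, so p_B = (10 − 1)/(59 − 4) = 9/55 ≈ 0.164.

MAP estimate of p_B = 0.164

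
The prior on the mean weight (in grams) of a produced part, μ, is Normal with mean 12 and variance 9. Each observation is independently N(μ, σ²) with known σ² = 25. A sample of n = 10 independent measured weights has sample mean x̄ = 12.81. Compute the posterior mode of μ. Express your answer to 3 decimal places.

μ̂_MAP = 12.634

n = 10, x̄ = 12.81.
For a Normal prior and Normal likelihood with known variance, the posterior is Normal; its mode equals its mean, the precision-weighted average.
Prior precision 1/σ₀² = 1/9; data precision n/σ² = 10/25 = 0.4.
μ̂ = ((1/9)·12 + 0.4·12.81) / (1/9 + 0.4) = (4843/750)/(23/45) = 14529/1150 ≈ 12.634.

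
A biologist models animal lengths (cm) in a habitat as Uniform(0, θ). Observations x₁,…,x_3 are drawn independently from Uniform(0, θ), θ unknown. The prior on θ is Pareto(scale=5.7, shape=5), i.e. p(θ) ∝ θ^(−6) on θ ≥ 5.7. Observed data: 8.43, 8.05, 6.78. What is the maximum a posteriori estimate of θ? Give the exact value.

θ̂_MAP = 8.43

The Uniform(0, θ) likelihood is θ^(−n) for θ ≥ max(xᵢ), zero otherwise. Here max(xᵢ) = 8.43.
Posterior ∝ θ^(−6) · θ^(−3) = θ^(−9) on θ ≥ max(5.7, 8.43) = 8.43.
This density is strictly decreasing in θ, so the posterior mode lies at the lower boundary of the support.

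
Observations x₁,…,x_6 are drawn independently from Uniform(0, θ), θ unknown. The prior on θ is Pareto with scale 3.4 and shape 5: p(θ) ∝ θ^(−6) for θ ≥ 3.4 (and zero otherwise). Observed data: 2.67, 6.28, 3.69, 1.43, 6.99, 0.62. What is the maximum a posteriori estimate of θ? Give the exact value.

The Uniform(0, θ) likelihood is θ^(−n) for θ ≥ max(xᵢ), zero otherwise. Here max(xᵢ) = 6.99.
Posterior ∝ θ^(−6) · θ^(−6) = θ^(−12) on θ ≥ max(3.4, 6.99) = 6.99.
This density is strictly decreasing in θ, so the posterior mode lies at the lower boundary of the support.

θ̂_MAP = 6.99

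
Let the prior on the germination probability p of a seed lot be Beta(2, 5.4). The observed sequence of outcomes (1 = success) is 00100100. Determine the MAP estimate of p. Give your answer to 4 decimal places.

p̂_MAP = 0.2239

Prior: Beta(2, 5.4).
Data: 2 successes in 8 trials (from the sequence). The binomial likelihood contributes p^2(1−p)^6, so the posterior is Beta(2+2, 5.4+6) = Beta(4, 11.4).
For Beta(a, b) with a, b > 1 the mode is (a−1)/(a+b−2) = 3/13.4 ≈ 0.2239.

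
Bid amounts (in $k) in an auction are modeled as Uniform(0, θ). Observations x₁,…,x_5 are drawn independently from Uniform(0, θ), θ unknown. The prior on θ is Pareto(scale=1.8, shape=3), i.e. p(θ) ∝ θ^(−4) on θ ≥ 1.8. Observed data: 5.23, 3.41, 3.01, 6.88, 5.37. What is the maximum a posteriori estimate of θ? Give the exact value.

The Uniform(0, θ) likelihood is θ^(−n) for θ ≥ max(xᵢ), zero otherwise. Here max(xᵢ) = 6.88.
Posterior ∝ θ^(−4) · θ^(−5) = θ^(−9) on θ ≥ max(1.8, 6.88) = 6.88.
This density is strictly decreasing in θ, so the posterior mode lies at the lower boundary of the support.

θ̂_MAP = 6.88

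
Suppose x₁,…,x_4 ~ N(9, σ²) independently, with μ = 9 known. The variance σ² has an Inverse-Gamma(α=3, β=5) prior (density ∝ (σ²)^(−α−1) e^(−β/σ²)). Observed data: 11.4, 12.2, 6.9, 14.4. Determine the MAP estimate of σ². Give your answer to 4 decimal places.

σ̂²_MAP = 4.9642

Sum of squared deviations about the known mean: SS = (11.4−9)² + (12.2−9)² + (6.9−9)² + (14.4−9)² = 49.57.
The Normal likelihood contributes (σ²)^(−n/2) exp(−SS/(2σ²)), so the posterior is Inverse-Gamma(α + n/2, β + SS/2) = Inverse-Gamma(5, 29.785).
The mode of Inverse-Gamma(a, b) is b/(a+1) = 29.785/6 ≈ 4.9642.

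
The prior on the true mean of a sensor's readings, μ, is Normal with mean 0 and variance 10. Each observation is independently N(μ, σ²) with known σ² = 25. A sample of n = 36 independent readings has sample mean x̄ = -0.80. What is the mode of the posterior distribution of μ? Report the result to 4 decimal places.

n = 36, x̄ = -0.80.
For a Normal prior and Normal likelihood with known variance, the posterior is Normal; its mode equals its mean, the precision-weighted average.
Prior precision 1/σ₀² = 1/10 = 0.1; data precision n/σ² = 36/25 = 1.44.
μ̂ = (0.1·0 + 1.44·(-0.8)) / (0.1 + 1.44) = (-1.152)/1.54 = -288/385 ≈ -0.7481.

μ̂_MAP = -0.7481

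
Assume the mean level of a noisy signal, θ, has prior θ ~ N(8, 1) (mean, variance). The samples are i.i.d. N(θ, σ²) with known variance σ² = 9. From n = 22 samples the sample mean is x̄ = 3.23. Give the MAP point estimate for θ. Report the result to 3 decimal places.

n = 22, x̄ = 3.23.
For a Normal prior and Normal likelihood with known variance, the posterior is Normal; its mode equals its mean, the precision-weighted average.
Prior precision 1/σ₀² = 1/1 = 1; data precision n/σ² = 22/9.
θ̂ = (1·8 + (22/9)·3.23) / (1 + 22/9) = (7153/450)/(31/9) = 7153/1550 ≈ 4.615.

θ̂_MAP = 4.615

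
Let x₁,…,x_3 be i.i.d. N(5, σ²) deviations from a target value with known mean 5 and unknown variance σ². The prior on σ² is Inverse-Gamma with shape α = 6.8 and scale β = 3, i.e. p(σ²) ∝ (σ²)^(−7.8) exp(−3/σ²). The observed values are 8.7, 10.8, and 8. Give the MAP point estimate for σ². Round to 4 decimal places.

σ̂²_MAP = 3.3511

Sum of squared deviations about the known mean: SS = (8.7−5)² + (10.8−5)² + (8−5)² = 56.33.
The Normal likelihood contributes (σ²)^(−n/2) exp(−SS/(2σ²)), so the posterior is Inverse-Gamma(α + n/2, β + SS/2) = Inverse-Gamma(8.3, 31.165).
The mode of Inverse-Gamma(a, b) is b/(a+1) = 31.165/9.3 ≈ 3.3511.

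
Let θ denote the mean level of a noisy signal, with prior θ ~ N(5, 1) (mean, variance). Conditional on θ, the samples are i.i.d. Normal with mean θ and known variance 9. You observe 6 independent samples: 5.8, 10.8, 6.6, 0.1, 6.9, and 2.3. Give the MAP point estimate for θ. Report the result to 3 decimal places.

θ̂_MAP = 5.167

n = 6; x̄ = (5.8 + 10.8 + 6.6 + 0.1 + 6.9 + 2.3)/6 = 32.5/6 = 65/12 ≈ 5.4167.
For a Normal prior and Normal likelihood with known variance, the posterior is Normal; its mode equals its mean, the precision-weighted average.
Prior precision 1/σ₀² = 1/1 = 1; data precision n/σ² = 6/9 = 2/3.
θ̂ = (1·5 + (2/3)·(65/12)) / (1 + 2/3) = (155/18)/(5/3) = 31/6 ≈ 5.167.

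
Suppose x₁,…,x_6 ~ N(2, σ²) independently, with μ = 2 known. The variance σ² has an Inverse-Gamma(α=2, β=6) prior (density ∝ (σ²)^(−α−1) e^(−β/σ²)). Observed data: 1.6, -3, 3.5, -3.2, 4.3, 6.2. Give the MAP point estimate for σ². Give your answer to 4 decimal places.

σ̂²_MAP = 7.4483

Sum of squared deviations about the known mean: SS = (1.6−2)² + (-3−2)² + (3.5−2)² + (-3.2−2)² + (4.3−2)² + (6.2−2)² = 77.38.
The Normal likelihood contributes (σ²)^(−n/2) exp(−SS/(2σ²)), so the posterior is Inverse-Gamma(α + n/2, β + SS/2) = Inverse-Gamma(5, 44.69).
The mode of Inverse-Gamma(a, b) is b/(a+1) = 44.69/6 ≈ 7.4483.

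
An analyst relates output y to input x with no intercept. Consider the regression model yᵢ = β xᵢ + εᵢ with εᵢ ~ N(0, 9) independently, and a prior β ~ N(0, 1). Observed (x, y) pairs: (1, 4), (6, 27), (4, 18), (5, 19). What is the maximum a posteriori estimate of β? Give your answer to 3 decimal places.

β̂_MAP = 3.828

log p(β | y) = −Σ(yᵢ − βxᵢ)²/(2·9) − β²/(2·1) + const.
Setting the derivative to zero: Σxᵢ(yᵢ − βxᵢ)/9 − β/1 = 0, so β = Σxᵢyᵢ / (Σxᵢ² + σ²/τ²).
Σxᵢyᵢ = 1·4 + 6·27 + 4·18 + 5·19 = 333; Σxᵢ² = 78; σ²/τ² = 9.
β̂_MAP = 333 / (78 + 9) = 333/87 ≈ 3.828.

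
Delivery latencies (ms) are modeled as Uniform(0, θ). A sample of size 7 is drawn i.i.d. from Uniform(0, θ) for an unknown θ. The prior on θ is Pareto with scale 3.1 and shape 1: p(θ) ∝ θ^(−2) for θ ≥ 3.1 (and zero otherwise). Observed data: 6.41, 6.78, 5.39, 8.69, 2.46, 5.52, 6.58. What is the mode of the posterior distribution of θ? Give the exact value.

The Uniform(0, θ) likelihood is θ^(−n) for θ ≥ max(xᵢ), zero otherwise. Here max(xᵢ) = 8.69.
Posterior ∝ θ^(−2) · θ^(−7) = θ^(−9) on θ ≥ max(3.1, 8.69) = 8.69.
This density is strictly decreasing in θ, so the posterior mode lies at the lower boundary of the support.

θ̂_MAP = 8.69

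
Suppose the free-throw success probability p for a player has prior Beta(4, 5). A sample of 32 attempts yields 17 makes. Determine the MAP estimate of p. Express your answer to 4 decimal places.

p̂_MAP = 0.5128

Prior: Beta(4, 5).
Data: 17 successes in 32 trials. The binomial likelihood contributes p^17(1−p)^15, so the posterior is Beta(4+17, 5+15) = Beta(21, 20).
For Beta(a, b) with a, b > 1 the mode is (a−1)/(a+b−2) = 20/39 ≈ 0.5128.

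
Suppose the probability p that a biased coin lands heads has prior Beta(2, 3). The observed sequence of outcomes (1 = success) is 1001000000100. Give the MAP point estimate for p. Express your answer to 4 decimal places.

p̂_MAP = 0.2500

Prior: Beta(2, 3).
Data: 3 successes in 13 trials (from the sequence). The binomial likelihood contributes p^3(1−p)^10, so the posterior is Beta(2+3, 3+10) = Beta(5, 13).
For Beta(a, b) with a, b > 1 the mode is (a−1)/(a+b−2) = 4/16 ≈ 0.2500.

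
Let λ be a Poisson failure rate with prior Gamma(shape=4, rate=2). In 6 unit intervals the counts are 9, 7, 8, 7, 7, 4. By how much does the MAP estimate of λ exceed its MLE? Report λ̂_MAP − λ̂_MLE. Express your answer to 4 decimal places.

Σxᵢ = 42. Posterior is Gamma(46, 8); MAP = (46−1)/8 = 45/8 ≈ 5.62500.
MLE = x̄ = 42/6 ≈ 7.00000.
Difference = 45/8 − 42/6 = -11/8 ≈ -1.3750.

MAP − MLE = -1.3750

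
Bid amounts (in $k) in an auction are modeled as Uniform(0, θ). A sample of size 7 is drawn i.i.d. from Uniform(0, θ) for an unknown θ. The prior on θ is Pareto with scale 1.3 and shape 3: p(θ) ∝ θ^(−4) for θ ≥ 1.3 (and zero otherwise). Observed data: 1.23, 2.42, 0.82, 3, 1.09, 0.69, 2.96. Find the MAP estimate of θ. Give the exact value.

θ̂_MAP = 3

The Uniform(0, θ) likelihood is θ^(−n) for θ ≥ max(xᵢ), zero otherwise. Here max(xᵢ) = 3.
Posterior ∝ θ^(−4) · θ^(−7) = θ^(−11) on θ ≥ max(1.3, 3) = 3.
This density is strictly decreasing in θ, so the posterior mode lies at the lower boundary of the support.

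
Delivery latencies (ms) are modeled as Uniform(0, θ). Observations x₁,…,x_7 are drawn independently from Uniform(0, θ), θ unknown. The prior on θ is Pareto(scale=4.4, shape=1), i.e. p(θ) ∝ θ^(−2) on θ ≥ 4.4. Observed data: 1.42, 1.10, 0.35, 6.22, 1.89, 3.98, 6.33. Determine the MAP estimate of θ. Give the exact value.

θ̂_MAP = 6.33

The Uniform(0, θ) likelihood is θ^(−n) for θ ≥ max(xᵢ), zero otherwise. Here max(xᵢ) = 6.33.
Posterior ∝ θ^(−2) · θ^(−7) = θ^(−9) on θ ≥ max(4.4, 6.33) = 6.33.
This density is strictly decreasing in θ, so the posterior mode lies at the lower boundary of the support.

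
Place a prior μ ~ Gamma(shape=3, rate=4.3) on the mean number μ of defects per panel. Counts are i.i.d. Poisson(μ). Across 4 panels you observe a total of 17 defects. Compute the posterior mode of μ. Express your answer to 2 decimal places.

μ̂_MAP = 2.29

Σxᵢ = 17, n = 4.
Posterior ∝ μ^2e^(−4.3μ) · μ^17e^(−4μ) = μ^19e^(−8.3μ), i.e. Gamma(shape=20, rate=8.3).
The mode of a Gamma(a, b) with a ≥ 1 (shape–rate) is (a−1)/b = 19/8.3 ≈ 2.29.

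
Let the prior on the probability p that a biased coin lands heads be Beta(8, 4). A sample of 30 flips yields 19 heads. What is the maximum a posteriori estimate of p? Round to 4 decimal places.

Prior: Beta(8, 4).
Data: 19 successes in 30 trials. The binomial likelihood contributes p^19(1−p)^11, so the posterior is Beta(8+19, 4+11) = Beta(27, 15).
For Beta(a, b) with a, b > 1 the mode is (a−1)/(a+b−2) = 26/40 ≈ 0.6500.

p̂_MAP = 0.6500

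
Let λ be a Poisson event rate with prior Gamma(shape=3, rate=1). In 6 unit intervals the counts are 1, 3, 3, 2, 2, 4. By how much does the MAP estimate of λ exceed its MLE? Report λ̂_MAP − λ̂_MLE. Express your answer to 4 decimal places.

Σxᵢ = 15. Posterior is Gamma(18, 7); MAP = (18−1)/7 = 17/7 ≈ 2.42857.
MLE = x̄ = 15/6 ≈ 2.50000.
Difference = 17/7 − 15/6 = -1/14 ≈ -0.0714.

MAP − MLE = -0.0714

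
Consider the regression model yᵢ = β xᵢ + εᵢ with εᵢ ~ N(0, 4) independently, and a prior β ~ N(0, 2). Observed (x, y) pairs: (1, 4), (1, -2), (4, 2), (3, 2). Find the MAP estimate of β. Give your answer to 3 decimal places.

log p(β | y) = −Σ(yᵢ − βxᵢ)²/(2·4) − β²/(2·2) + const.
Setting the derivative to zero: Σxᵢ(yᵢ − βxᵢ)/4 − β/2 = 0, so β = Σxᵢyᵢ / (Σxᵢ² + σ²/τ²).
Σxᵢyᵢ = 1·4 + 1·(-2) + 4·2 + 3·2 = 16; Σxᵢ² = 27; σ²/τ² = 2.
β̂_MAP = 16 / (27 + 2) = 16/29 ≈ 0.552.

β̂_MAP = 0.552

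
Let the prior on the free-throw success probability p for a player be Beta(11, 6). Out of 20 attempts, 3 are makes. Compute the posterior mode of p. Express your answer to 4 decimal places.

Prior: Beta(11, 6).
Data: 3 successes in 20 trials. The binomial likelihood contributes p^3(1−p)^17, so the posterior is Beta(11+3, 6+17) = Beta(14, 23).
For Beta(a, b) with a, b > 1 the mode is (a−1)/(a+b−2) = 13/35 ≈ 0.3714.

p̂_MAP = 0.3714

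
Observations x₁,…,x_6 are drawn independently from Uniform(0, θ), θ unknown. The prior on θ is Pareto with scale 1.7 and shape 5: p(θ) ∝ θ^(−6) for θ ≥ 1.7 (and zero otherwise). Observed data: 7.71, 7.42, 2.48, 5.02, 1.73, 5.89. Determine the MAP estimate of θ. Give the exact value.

The Uniform(0, θ) likelihood is θ^(−n) for θ ≥ max(xᵢ), zero otherwise. Here max(xᵢ) = 7.71.
Posterior ∝ θ^(−6) · θ^(−6) = θ^(−12) on θ ≥ max(1.7, 7.71) = 7.71.
This density is strictly decreasing in θ, so the posterior mode lies at the lower boundary of the support.

θ̂_MAP = 7.71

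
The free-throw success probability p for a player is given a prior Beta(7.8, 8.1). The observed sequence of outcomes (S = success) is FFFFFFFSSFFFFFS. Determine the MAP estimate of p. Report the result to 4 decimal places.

p̂_MAP = 0.3391

Prior: Beta(7.8, 8.1).
Data: 3 successes in 15 trials (from the sequence). The binomial likelihood contributes p^3(1−p)^12, so the posterior is Beta(7.8+3, 8.1+12) = Beta(10.8, 20.1).
For Beta(a, b) with a, b > 1 the mode is (a−1)/(a+b−2) = 9.8/28.9 ≈ 0.3391.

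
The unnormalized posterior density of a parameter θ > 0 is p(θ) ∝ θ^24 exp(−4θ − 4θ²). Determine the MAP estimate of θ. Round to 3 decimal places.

ℓ'(θ) = 24/θ − 4 − 8θ. Setting this to zero and multiplying by θ: 8θ² + 4θ − 24 = 0.
θ = (−4 + √(4² + 4·8·24)) / (2·8) = (−4 + √784) / 16 = (−4 + 28)/16 = 3/2.
ℓ''(θ) = −24/θ² − 8 < 0, confirming a maximum.

θ̂_MAP = 1.500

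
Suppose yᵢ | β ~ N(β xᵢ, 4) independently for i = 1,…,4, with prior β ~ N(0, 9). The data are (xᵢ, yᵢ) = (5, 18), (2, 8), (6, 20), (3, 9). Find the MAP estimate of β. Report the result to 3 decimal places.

log p(β | y) = −Σ(yᵢ − βxᵢ)²/(2·4) − β²/(2·9) + const.
Setting the derivative to zero: Σxᵢ(yᵢ − βxᵢ)/4 − β/9 = 0, so β = Σxᵢyᵢ / (Σxᵢ² + σ²/τ²).
Σxᵢyᵢ = 5·18 + 2·8 + 6·20 + 3·9 = 253; Σxᵢ² = 74; σ²/τ² = 4/9.
β̂_MAP = 253 / (74 + 4/9) = 253/(670/9) = 2277/670 ≈ 3.399.

β̂_MAP = 3.399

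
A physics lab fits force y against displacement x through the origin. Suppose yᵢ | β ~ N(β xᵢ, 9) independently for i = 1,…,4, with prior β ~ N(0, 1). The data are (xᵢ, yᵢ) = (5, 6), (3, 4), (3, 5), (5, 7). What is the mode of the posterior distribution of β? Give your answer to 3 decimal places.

β̂_MAP = 1.195

log p(β | y) = −Σ(yᵢ − βxᵢ)²/(2·9) − β²/(2·1) + const.
Setting the derivative to zero: Σxᵢ(yᵢ − βxᵢ)/9 − β/1 = 0, so β = Σxᵢyᵢ / (Σxᵢ² + σ²/τ²).
Σxᵢyᵢ = 5·6 + 3·4 + 3·5 + 5·7 = 92; Σxᵢ² = 68; σ²/τ² = 9.
β̂_MAP = 92 / (68 + 9) = 92/77 ≈ 1.195.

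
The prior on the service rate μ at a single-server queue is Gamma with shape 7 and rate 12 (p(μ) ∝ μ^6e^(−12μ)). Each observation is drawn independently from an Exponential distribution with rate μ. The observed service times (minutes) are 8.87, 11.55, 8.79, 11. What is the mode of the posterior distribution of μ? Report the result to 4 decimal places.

μ̂_MAP = 0.1915

The Exponential(rate=μ) likelihood is ∝ μ^n e^(−μΣtᵢ). Here n = 4 and Σtᵢ = 8.87 + 11.55 + 8.79 + 11 = 40.21.
Posterior ∝ μ^6e^(−12μ) · μ^4e^(−40.21μ) = μ^10e^(−52.21μ), i.e. Gamma(11, 52.21).
Mode = (a−1)/b = 10/52.21 ≈ 0.1915.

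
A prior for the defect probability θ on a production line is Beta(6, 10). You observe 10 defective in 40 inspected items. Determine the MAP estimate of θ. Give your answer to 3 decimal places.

Prior: Beta(6, 10).
Data: 10 successes in 40 trials. The binomial likelihood contributes θ^10(1−θ)^30, so the posterior is Beta(6+10, 10+30) = Beta(16, 40).
For Beta(a, b) with a, b > 1 the mode is (a−1)/(a+b−2) = 15/54 ≈ 0.278.

θ̂_MAP = 0.278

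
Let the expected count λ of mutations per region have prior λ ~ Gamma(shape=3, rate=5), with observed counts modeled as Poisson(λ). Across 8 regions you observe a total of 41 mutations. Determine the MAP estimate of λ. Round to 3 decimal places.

λ̂_MAP = 3.308

Σxᵢ = 41, n = 8.
Posterior ∝ λ^2e^(−5λ) · λ^41e^(−8λ) = λ^43e^(−13λ), i.e. Gamma(shape=44, rate=13).
The mode of a Gamma(a, b) with a ≥ 1 (shape–rate) is (a−1)/b = 43/13 ≈ 3.308.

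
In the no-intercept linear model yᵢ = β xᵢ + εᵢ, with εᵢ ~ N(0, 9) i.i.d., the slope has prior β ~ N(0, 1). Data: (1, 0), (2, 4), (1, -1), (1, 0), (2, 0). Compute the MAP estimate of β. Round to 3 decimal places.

log p(β | y) = −Σ(yᵢ − βxᵢ)²/(2·9) − β²/(2·1) + const.
Setting the derivative to zero: Σxᵢ(yᵢ − βxᵢ)/9 − β/1 = 0, so β = Σxᵢyᵢ / (Σxᵢ² + σ²/τ²).
Σxᵢyᵢ = 1·0 + 2·4 + 1·(-1) + 1·0 + 2·0 = 7; Σxᵢ² = 11; σ²/τ² = 9.
β̂_MAP = 7 / (11 + 9) = 7/20 ≈ 0.350.

β̂_MAP = 0.350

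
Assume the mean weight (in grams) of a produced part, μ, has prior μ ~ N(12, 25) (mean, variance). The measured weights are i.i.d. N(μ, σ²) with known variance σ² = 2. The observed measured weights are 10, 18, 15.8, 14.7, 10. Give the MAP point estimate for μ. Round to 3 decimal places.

n = 5; x̄ = (10 + 18 + 15.8 + 14.7 + 10)/5 = 68.5/5 = 13.7.
For a Normal prior and Normal likelihood with known variance, the posterior is Normal; its mode equals its mean, the precision-weighted average.
Prior precision 1/σ₀² = 1/25 = 0.04; data precision n/σ² = 5/2 = 2.5.
μ̂ = (0.04·12 + 2.5·13.7) / (0.04 + 2.5) = 34.73/2.54 = 3473/254 ≈ 13.673.

μ̂_MAP = 13.673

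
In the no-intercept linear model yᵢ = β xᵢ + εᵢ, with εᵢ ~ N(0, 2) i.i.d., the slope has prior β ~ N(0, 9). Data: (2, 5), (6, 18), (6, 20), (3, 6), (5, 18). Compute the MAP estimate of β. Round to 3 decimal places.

β̂_MAP = 3.139

log p(β | y) = −Σ(yᵢ − βxᵢ)²/(2·2) − β²/(2·9) + const.
Setting the derivative to zero: Σxᵢ(yᵢ − βxᵢ)/2 − β/9 = 0, so β = Σxᵢyᵢ / (Σxᵢ² + σ²/τ²).
Σxᵢyᵢ = 2·5 + 6·18 + 6·20 + 3·6 + 5·18 = 346; Σxᵢ² = 110; σ²/τ² = 2/9.
β̂_MAP = 346 / (110 + 2/9) = 346/(992/9) = 1557/496 ≈ 3.139.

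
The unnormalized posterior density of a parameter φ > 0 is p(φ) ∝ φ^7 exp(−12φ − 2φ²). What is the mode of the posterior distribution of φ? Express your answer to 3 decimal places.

ℓ'(φ) = 7/φ − 12 − 4φ. Setting this to zero and multiplying by φ: 4φ² + 12φ − 7 = 0.
φ = (−12 + √(12² + 4·4·7)) / (2·4) = (−12 + √256) / 8 = (−12 + 16)/8 = 1/2.
ℓ''(φ) = −7/φ² − 4 < 0, confirming a maximum.

φ̂_MAP = 0.500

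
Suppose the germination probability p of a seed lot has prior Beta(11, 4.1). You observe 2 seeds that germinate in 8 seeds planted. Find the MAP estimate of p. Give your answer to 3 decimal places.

Prior: Beta(11, 4.1).
Data: 2 successes in 8 trials. The binomial likelihood contributes p^2(1−p)^6, so the posterior is Beta(11+2, 4.1+6) = Beta(13, 10.1).
For Beta(a, b) with a, b > 1 the mode is (a−1)/(a+b−2) = 12/21.1 ≈ 0.569.

p̂_MAP = 0.569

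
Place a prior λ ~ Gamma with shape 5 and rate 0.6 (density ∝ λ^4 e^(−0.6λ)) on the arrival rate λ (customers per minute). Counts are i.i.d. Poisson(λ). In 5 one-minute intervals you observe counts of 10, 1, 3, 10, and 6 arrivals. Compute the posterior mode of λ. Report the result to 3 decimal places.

λ̂_MAP = 6.071

Σxᵢ = 10+1+3+10+6 = 30, with n = 5.
Posterior ∝ λ^4e^(−0.6λ) · λ^30e^(−5λ) = λ^34e^(−5.6λ), i.e. Gamma(shape=35, rate=5.6).
The mode of a Gamma(a, b) with a ≥ 1 (shape–rate) is (a−1)/b = 34/5.6 ≈ 6.071.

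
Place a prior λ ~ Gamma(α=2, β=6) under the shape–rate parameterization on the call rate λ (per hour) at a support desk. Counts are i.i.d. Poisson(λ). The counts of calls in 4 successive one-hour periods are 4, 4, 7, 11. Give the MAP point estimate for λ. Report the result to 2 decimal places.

Σxᵢ = 4+4+7+11 = 26, with n = 4.
Posterior ∝ λe^(−6λ) · λ^26e^(−4λ) = λ^27e^(−10λ), i.e. Gamma(shape=28, rate=10).
The mode of a Gamma(a, b) with a ≥ 1 (shape–rate) is (a−1)/b = 27/10 ≈ 2.70.

λ̂_MAP = 2.70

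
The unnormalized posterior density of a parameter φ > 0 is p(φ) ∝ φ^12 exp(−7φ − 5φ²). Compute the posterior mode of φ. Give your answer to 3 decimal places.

ℓ'(φ) = 12/φ − 7 − 10φ. Setting this to zero and multiplying by φ: 10φ² + 7φ − 12 = 0.
φ = (−7 + √(7² + 4·10·12)) / (2·10) = (−7 + √529) / 20 = (−7 + 23)/20 = 4/5.
ℓ''(φ) = −12/φ² − 10 < 0, confirming a maximum.

φ̂_MAP = 0.800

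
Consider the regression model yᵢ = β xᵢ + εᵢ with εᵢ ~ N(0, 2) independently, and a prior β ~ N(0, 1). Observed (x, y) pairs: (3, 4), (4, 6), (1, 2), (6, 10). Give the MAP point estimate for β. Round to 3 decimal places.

β̂_MAP = 1.531

log p(β | y) = −Σ(yᵢ − βxᵢ)²/(2·2) − β²/(2·1) + const.
Setting the derivative to zero: Σxᵢ(yᵢ − βxᵢ)/2 − β/1 = 0, so β = Σxᵢyᵢ / (Σxᵢ² + σ²/τ²).
Σxᵢyᵢ = 3·4 + 4·6 + 1·2 + 6·10 = 98; Σxᵢ² = 62; σ²/τ² = 2.
β̂_MAP = 98 / (62 + 2) = 98/64 ≈ 1.531.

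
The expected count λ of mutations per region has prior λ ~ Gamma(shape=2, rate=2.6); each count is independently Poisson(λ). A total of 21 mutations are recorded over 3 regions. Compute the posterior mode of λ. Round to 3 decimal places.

Σxᵢ = 21, n = 3.
Posterior ∝ λe^(−2.6λ) · λ^21e^(−3λ) = λ^22e^(−5.6λ), i.e. Gamma(shape=23, rate=5.6).
The mode of a Gamma(a, b) with a ≥ 1 (shape–rate) is (a−1)/b = 22/5.6 ≈ 3.929.

λ̂_MAP = 3.929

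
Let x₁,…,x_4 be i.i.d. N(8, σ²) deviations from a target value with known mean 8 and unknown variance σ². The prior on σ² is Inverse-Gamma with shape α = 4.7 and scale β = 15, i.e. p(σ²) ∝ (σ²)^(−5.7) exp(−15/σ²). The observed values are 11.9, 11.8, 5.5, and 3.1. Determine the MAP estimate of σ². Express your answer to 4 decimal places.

σ̂²_MAP = 5.8383

Sum of squared deviations about the known mean: SS = (11.9−8)² + (11.8−8)² + (5.5−8)² + (3.1−8)² = 59.91.
The Normal likelihood contributes (σ²)^(−n/2) exp(−SS/(2σ²)), so the posterior is Inverse-Gamma(α + n/2, β + SS/2) = Inverse-Gamma(6.7, 44.955).
The mode of Inverse-Gamma(a, b) is b/(a+1) = 44.955/7.7 ≈ 5.8383.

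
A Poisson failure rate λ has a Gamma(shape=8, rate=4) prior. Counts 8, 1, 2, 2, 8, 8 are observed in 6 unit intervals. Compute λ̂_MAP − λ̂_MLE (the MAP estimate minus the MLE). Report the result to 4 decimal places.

Σxᵢ = 29. Posterior is Gamma(37, 10); MAP = (37−1)/10 = 36/10 ≈ 3.60000.
MLE = x̄ = 29/6 ≈ 4.83333.
Difference = 36/10 − 29/6 = -37/30 ≈ -1.2333.

MAP − MLE = -1.2333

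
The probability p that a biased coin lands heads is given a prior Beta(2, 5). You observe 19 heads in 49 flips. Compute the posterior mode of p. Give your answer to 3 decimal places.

p̂_MAP = 0.370

Prior: Beta(2, 5).
Data: 19 successes in 49 trials. The binomial likelihood contributes p^19(1−p)^30, so the posterior is Beta(2+19, 5+30) = Beta(21, 35).
For Beta(a, b) with a, b > 1 the mode is (a−1)/(a+b−2) = 20/54 ≈ 0.370.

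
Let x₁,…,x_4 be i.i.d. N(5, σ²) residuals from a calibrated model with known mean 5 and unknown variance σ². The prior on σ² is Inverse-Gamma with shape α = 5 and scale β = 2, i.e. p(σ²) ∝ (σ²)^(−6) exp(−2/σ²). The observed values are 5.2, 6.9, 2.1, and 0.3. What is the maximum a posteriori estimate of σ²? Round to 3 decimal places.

Sum of squared deviations about the known mean: SS = (5.2−5)² + (6.9−5)² + (2.1−5)² + (0.3−5)² = 34.15.
The Normal likelihood contributes (σ²)^(−n/2) exp(−SS/(2σ²)), so the posterior is Inverse-Gamma(α + n/2, β + SS/2) = Inverse-Gamma(7, 19.075).
The mode of Inverse-Gamma(a, b) is b/(a+1) = 19.075/8 ≈ 2.384.

σ̂²_MAP = 2.384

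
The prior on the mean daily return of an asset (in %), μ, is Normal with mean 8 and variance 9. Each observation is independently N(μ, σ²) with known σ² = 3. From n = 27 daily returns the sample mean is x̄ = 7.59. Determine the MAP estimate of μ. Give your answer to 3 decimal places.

μ̂_MAP = 7.595

n = 27, x̄ = 7.59.
For a Normal prior and Normal likelihood with known variance, the posterior is Normal; its mode equals its mean, the precision-weighted average.
Prior precision 1/σ₀² = 1/9; data precision n/σ² = 27/3 = 9.
μ̂ = ((1/9)·8 + 9·7.59) / (1/9 + 9) = (62279/900)/(82/9) = 7.595.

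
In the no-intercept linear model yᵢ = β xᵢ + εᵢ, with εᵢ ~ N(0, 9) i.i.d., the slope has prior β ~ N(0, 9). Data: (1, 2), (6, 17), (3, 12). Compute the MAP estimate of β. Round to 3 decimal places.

log p(β | y) = −Σ(yᵢ − βxᵢ)²/(2·9) − β²/(2·9) + const.
Setting the derivative to zero: Σxᵢ(yᵢ − βxᵢ)/9 − β/9 = 0, so β = Σxᵢyᵢ / (Σxᵢ² + σ²/τ²).
Σxᵢyᵢ = 1·2 + 6·17 + 3·12 = 140; Σxᵢ² = 46; σ²/τ² = 1.
β̂_MAP = 140 / (46 + 1) = 140/47 ≈ 2.979.

β̂_MAP = 2.979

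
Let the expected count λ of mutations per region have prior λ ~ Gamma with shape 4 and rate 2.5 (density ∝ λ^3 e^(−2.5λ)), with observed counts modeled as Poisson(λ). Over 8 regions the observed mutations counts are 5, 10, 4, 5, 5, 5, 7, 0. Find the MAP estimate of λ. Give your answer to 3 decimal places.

λ̂_MAP = 4.190

Σxᵢ = 5+10+4+5+5+5+7+0 = 41, with n = 8.
Posterior ∝ λ^3e^(−2.5λ) · λ^41e^(−8λ) = λ^44e^(−10.5λ), i.e. Gamma(shape=45, rate=10.5).
The mode of a Gamma(a, b) with a ≥ 1 (shape–rate) is (a−1)/b = 44/10.5 ≈ 4.190.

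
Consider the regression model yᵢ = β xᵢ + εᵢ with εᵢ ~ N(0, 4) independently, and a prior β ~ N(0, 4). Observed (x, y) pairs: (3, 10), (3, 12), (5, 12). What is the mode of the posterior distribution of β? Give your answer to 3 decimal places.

β̂_MAP = 2.864

log p(β | y) = −Σ(yᵢ − βxᵢ)²/(2·4) − β²/(2·4) + const.
Setting the derivative to zero: Σxᵢ(yᵢ − βxᵢ)/4 − β/4 = 0, so β = Σxᵢyᵢ / (Σxᵢ² + σ²/τ²).
Σxᵢyᵢ = 3·10 + 3·12 + 5·12 = 126; Σxᵢ² = 43; σ²/τ² = 1.
β̂_MAP = 126 / (43 + 1) = 126/44 ≈ 2.864.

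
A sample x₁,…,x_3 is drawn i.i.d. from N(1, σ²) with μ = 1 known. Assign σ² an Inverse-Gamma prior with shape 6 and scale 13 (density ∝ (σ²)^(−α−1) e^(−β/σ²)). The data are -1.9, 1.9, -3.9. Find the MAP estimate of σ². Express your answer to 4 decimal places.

σ̂²_MAP = 3.4841

Sum of squared deviations about the known mean: SS = (-1.9−1)² + (1.9−1)² + (-3.9−1)² = 33.23.
The Normal likelihood contributes (σ²)^(−n/2) exp(−SS/(2σ²)), so the posterior is Inverse-Gamma(α + n/2, β + SS/2) = Inverse-Gamma(7.5, 29.615).
The mode of Inverse-Gamma(a, b) is b/(a+1) = 29.615/8.5 ≈ 3.4841.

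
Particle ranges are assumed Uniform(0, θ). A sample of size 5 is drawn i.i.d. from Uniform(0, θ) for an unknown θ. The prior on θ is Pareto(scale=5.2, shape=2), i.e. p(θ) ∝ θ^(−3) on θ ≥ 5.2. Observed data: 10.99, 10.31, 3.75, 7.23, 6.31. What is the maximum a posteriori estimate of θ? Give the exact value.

The Uniform(0, θ) likelihood is θ^(−n) for θ ≥ max(xᵢ), zero otherwise. Here max(xᵢ) = 10.99.
Posterior ∝ θ^(−3) · θ^(−5) = θ^(−8) on θ ≥ max(5.2, 10.99) = 10.99.
This density is strictly decreasing in θ, so the posterior mode lies at the lower boundary of the support.

θ̂_MAP = 10.99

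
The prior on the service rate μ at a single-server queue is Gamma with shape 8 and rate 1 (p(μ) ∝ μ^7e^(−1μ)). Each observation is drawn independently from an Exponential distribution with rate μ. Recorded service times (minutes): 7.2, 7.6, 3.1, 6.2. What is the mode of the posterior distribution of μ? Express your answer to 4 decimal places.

The Exponential(rate=μ) likelihood is ∝ μ^n e^(−μΣtᵢ). Here n = 4 and Σtᵢ = 7.2 + 7.6 + 3.1 + 6.2 = 24.1.
Posterior ∝ μ^7e^(−1μ) · μ^4e^(−24.1μ) = μ^11e^(−25.1μ), i.e. Gamma(12, 25.1).
Mode = (a−1)/b = 11/25.1 ≈ 0.4382.

μ̂_MAP = 0.4382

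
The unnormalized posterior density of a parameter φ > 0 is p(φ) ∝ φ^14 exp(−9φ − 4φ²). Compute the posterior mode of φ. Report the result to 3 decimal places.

φ̂_MAP = 0.875

ℓ'(φ) = 14/φ − 9 − 8φ. Setting this to zero and multiplying by φ: 8φ² + 9φ − 14 = 0.
φ = (−9 + √(9² + 4·8·14)) / (2·8) = (−9 + √529) / 16 = (−9 + 23)/16 = 7/8.
ℓ''(φ) = −14/φ² − 8 < 0, confirming a maximum.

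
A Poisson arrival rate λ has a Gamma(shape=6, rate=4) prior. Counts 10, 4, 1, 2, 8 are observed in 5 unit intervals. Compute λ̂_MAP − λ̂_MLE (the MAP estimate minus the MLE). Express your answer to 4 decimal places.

MAP − MLE = -1.6667

Σxᵢ = 25. Posterior is Gamma(31, 9); MAP = (31−1)/9 = 30/9 ≈ 3.33333.
MLE = x̄ = 25/5 ≈ 5.00000.
Difference = 30/9 − 25/5 = -5/3 ≈ -1.6667.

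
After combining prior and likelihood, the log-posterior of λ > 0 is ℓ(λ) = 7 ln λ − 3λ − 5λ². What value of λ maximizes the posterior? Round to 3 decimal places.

ℓ'(λ) = 7/λ − 3 − 10λ. Setting this to zero and multiplying by λ: 10λ² + 3λ − 7 = 0.
λ = (−3 + √(3² + 4·10·7)) / (2·10) = (−3 + √289) / 20 = (−3 + 17)/20 = 7/10.
ℓ''(λ) = −7/λ² − 10 < 0, confirming a maximum.

λ̂_MAP = 0.700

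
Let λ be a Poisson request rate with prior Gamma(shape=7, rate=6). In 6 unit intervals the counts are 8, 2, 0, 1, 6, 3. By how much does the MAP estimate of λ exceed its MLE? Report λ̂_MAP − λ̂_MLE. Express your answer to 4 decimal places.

MAP − MLE = -1.1667

Σxᵢ = 20. Posterior is Gamma(27, 12); MAP = (27−1)/12 = 26/12 ≈ 2.16667.
MLE = x̄ = 20/6 ≈ 3.33333.
Difference = 26/12 − 20/6 = -7/6 ≈ -1.1667.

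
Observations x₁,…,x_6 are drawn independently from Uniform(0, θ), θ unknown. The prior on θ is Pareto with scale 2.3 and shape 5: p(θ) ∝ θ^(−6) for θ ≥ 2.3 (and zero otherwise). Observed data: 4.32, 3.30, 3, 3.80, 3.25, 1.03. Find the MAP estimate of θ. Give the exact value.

θ̂_MAP = 4.32

The Uniform(0, θ) likelihood is θ^(−n) for θ ≥ max(xᵢ), zero otherwise. Here max(xᵢ) = 4.32.
Posterior ∝ θ^(−6) · θ^(−6) = θ^(−12) on θ ≥ max(2.3, 4.32) = 4.32.
This density is strictly decreasing in θ, so the posterior mode lies at the lower boundary of the support.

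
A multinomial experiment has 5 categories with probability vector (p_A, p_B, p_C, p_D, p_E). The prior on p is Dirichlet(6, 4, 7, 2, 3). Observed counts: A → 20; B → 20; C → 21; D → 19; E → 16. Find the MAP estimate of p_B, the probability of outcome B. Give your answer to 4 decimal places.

The posterior is Dirichlet(αᵢ + nᵢ) = Dirichlet(26, 24, 28, 21, 19).
For a Dirichlet(a₁,…,a_K) with all aᵢ > 1, the mode has j-th component (aⱼ − 1)/(Σaᵢ − K).
Here Σaᵢ = 118 and K = 5, so p_B = (24 − 1)/(118 − 5) = 23/113 ≈ 0.2035.

MAP estimate of p_B = 0.2035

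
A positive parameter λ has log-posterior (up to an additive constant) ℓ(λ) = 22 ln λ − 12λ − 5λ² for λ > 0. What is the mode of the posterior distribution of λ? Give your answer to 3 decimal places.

λ̂_MAP = 1.000

ℓ'(λ) = 22/λ − 12 − 10λ. Setting this to zero and multiplying by λ: 10λ² + 12λ − 22 = 0.
λ = (−12 + √(12² + 4·10·22)) / (2·10) = (−12 + √1024) / 20 = (−12 + 32)/20 = 1.
ℓ''(λ) = −22/λ² − 10 < 0, confirming a maximum.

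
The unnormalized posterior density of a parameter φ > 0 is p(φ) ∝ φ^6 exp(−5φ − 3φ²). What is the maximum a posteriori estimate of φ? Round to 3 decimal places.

ℓ'(φ) = 6/φ − 5 − 6φ. Setting this to zero and multiplying by φ: 6φ² + 5φ − 6 = 0.
φ = (−5 + √(5² + 4·6·6)) / (2·6) = (−5 + √169) / 12 = (−5 + 13)/12 = 2/3.
ℓ''(φ) = −6/φ² − 6 < 0, confirming a maximum.

φ̂_MAP = 0.667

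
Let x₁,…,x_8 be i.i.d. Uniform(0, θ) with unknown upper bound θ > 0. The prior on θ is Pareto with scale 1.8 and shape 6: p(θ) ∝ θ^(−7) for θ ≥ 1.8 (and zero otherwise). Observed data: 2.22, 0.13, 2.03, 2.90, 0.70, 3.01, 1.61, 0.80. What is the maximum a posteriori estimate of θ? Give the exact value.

The Uniform(0, θ) likelihood is θ^(−n) for θ ≥ max(xᵢ), zero otherwise. Here max(xᵢ) = 3.01.
Posterior ∝ θ^(−7) · θ^(−8) = θ^(−15) on θ ≥ max(1.8, 3.01) = 3.01.
This density is strictly decreasing in θ, so the posterior mode lies at the lower boundary of the support.

θ̂_MAP = 3.01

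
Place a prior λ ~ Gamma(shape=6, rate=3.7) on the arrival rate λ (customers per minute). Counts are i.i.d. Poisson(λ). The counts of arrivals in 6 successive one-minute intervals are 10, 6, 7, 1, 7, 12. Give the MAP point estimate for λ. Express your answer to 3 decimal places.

Σxᵢ = 10+6+7+1+7+12 = 43, with n = 6.
Posterior ∝ λ^5e^(−3.7λ) · λ^43e^(−6λ) = λ^48e^(−9.7λ), i.e. Gamma(shape=49, rate=9.7).
The mode of a Gamma(a, b) with a ≥ 1 (shape–rate) is (a−1)/b = 48/9.7 ≈ 4.948.

λ̂_MAP = 4.948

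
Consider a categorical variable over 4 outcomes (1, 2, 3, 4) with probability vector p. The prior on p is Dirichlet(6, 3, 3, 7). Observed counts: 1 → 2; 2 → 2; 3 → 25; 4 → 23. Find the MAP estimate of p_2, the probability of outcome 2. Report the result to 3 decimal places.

The posterior is Dirichlet(αᵢ + nᵢ) = Dirichlet(8, 5, 28, 30).
For a Dirichlet(a₁,…,a_K) with all aᵢ > 1, the mode has j-th component (aⱼ − 1)/(Σaᵢ − K).
Here Σaᵢ = 71 and K = 4, so p_2 = (5 − 1)/(71 − 4) = 4/67 ≈ 0.060.

MAP estimate: 0.060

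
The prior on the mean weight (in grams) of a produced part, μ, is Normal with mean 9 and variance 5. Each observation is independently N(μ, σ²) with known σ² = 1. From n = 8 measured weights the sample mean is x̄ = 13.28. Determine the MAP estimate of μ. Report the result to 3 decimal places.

n = 8, x̄ = 13.28.
For a Normal prior and Normal likelihood with known variance, the posterior is Normal; its mode equals its mean, the precision-weighted average.
Prior precision 1/σ₀² = 1/5 = 0.2; data precision n/σ² = 8/1 = 8.
μ̂ = (0.2·9 + 8·13.28) / (0.2 + 8) = 108.04/8.2 = 2701/205 ≈ 13.176.

μ̂_MAP = 13.176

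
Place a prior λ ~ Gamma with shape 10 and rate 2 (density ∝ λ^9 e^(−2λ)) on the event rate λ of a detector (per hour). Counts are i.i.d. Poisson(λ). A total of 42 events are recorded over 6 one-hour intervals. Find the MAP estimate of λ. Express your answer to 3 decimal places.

λ̂_MAP = 6.375

Σxᵢ = 42, n = 6.
Posterior ∝ λ^9e^(−2λ) · λ^42e^(−6λ) = λ^51e^(−8λ), i.e. Gamma(shape=52, rate=8).
The mode of a Gamma(a, b) with a ≥ 1 (shape–rate) is (a−1)/b = 51/8 ≈ 6.375.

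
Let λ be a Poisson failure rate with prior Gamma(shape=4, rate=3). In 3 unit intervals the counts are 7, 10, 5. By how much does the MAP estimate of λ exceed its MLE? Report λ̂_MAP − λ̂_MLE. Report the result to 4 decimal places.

Σxᵢ = 22. Posterior is Gamma(26, 6); MAP = (26−1)/6 = 25/6 ≈ 4.16667.
MLE = x̄ = 22/3 ≈ 7.33333.
Difference = 25/6 − 22/3 = -19/6 ≈ -3.1667.

MAP − MLE = -3.1667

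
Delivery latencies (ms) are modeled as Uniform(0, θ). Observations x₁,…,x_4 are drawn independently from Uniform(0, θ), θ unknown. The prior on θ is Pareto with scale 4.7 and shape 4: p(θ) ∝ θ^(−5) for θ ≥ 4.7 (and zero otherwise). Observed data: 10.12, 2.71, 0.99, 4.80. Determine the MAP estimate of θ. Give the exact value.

θ̂_MAP = 10.12

The Uniform(0, θ) likelihood is θ^(−n) for θ ≥ max(xᵢ), zero otherwise. Here max(xᵢ) = 10.12.
Posterior ∝ θ^(−5) · θ^(−4) = θ^(−9) on θ ≥ max(4.7, 10.12) = 10.12.
This density is strictly decreasing in θ, so the posterior mode lies at the lower boundary of the support.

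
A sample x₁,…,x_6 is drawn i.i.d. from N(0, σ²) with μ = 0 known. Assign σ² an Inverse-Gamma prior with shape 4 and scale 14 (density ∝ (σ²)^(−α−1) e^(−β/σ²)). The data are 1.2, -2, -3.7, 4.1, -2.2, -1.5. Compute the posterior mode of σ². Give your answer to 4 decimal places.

σ̂²_MAP = 4.4394

Sum of squared deviations about the known mean: SS = (1.2−0)² + (-2−0)² + (-3.7−0)² + (4.1−0)² + (-2.2−0)² + (-1.5−0)² = 43.03.
The Normal likelihood contributes (σ²)^(−n/2) exp(−SS/(2σ²)), so the posterior is Inverse-Gamma(α + n/2, β + SS/2) = Inverse-Gamma(7, 35.515).
The mode of Inverse-Gamma(a, b) is b/(a+1) = 35.515/8 ≈ 4.4394.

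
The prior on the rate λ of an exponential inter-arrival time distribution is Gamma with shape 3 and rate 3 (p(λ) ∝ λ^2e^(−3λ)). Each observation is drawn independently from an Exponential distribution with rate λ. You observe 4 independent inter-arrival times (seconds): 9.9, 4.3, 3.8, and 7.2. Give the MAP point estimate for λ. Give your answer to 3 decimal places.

The Exponential(rate=λ) likelihood is ∝ λ^n e^(−λΣtᵢ). Here n = 4 and Σtᵢ = 9.9 + 4.3 + 3.8 + 7.2 = 25.2.
Posterior ∝ λ^2e^(−3λ) · λ^4e^(−25.2λ) = λ^6e^(−28.2λ), i.e. Gamma(7, 28.2).
Mode = (a−1)/b = 6/28.2 ≈ 0.213.

λ̂_MAP = 0.213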